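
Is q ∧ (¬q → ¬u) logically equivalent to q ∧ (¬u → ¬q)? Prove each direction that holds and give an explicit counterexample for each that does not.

(→) This fails. Under u = F, q = T, the left side is true but the right side is false.

(←) Assume the antecedent. If u is true, the antecedent forces (u = T, q = T), and q ∧ (¬q → ¬u) holds there. If u is false, the antecedent cannot hold. Either way q ∧ (¬q → ¬u) holds.

Only the converse holds.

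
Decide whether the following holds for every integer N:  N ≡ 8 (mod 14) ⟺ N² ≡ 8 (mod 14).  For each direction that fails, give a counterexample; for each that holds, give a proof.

[⇒] Suppose N ≡ 8 (mod 14). Write N = 14j + 8. Then (14j + 8)² = 196j² + 224j + 64 = 14(14j² + 16j + 4) + 8, so N² ≡ 8 (mod 14).

[⇐] This fails: take N = 6. Then 6² = 36 ≡ 8 (mod 14), yet 6 ≡ 6 (mod 14), not 8.

Only the forward implication holds.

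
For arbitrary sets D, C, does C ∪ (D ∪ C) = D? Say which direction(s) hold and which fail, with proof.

(⊆) fails; (⊇) holds.

(⟹) This inclusion fails. Take D = ∅, C = {1}; then 1 ∈ C ∪ (D ∪ C) but 1 ∉ D.

(⟸) Let x ∈ D. Then either x ∈ D and x ∉ C; or x ∈ D ∩ C. In each case x ∈ C ∪ (D ∪ C), so D ⊆ C ∪ (D ∪ C).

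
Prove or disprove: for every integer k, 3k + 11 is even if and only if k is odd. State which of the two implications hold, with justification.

Both implications hold.

Forward direction. Suppose 3k + 11 is even. Since 3 is odd, 3k and k have the same parity, so 3k + 11 ≡ k + 11 (mod 2). As 11 is odd, 3k + 11 is even exactly when k is odd. Thus k is odd.

Converse. Suppose k is odd; write k = 2j + 1. Then 3k + 11 = 3·(2j + 1) + 11 = 2·3j + 14, which is even.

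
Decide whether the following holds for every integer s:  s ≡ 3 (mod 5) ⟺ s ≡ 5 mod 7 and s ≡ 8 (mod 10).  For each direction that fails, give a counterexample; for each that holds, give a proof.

The forward direction fails; the converse holds.

(⟹) This fails: s = 33 gives 33 ≡ 3 (mod 5) but 33 ≡ 3 (mod 10), so the conjunction on the right does not hold.

(⟸) Conversely, if s ≡ 5 (mod 7) and s ≡ 8 (mod 10), then by the Chinese remainder theorem s ≡ 68 (mod 70). Since 68 ≡ 3 (mod 5) and 5 ∣ 70, we get s ≡ 3 (mod 5).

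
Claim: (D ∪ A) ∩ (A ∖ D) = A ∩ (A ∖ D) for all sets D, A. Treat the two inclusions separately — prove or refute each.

Both inclusions hold.

Forward inclusion. Let x ∈ (D ∪ A) ∩ (A ∖ D). Then x ∈ A and x ∉ D, from which x ∈ A ∩ (A ∖ D).

Reverse inclusion. Let x ∈ A ∩ (A ∖ D). Then x ∈ A and x ∉ D, from which x ∈ (D ∪ A) ∩ (A ∖ D).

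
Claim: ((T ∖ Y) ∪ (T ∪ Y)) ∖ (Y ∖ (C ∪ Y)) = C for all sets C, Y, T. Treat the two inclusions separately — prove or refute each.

Forward inclusion. This inclusion fails. Take C = ∅, Y = {1}, T = ∅; then 1 ∈ ((T ∖ Y) ∪ (T ∪ Y)) ∖ (Y ∖ (C ∪ Y)) but 1 ∉ C.

Reverse inclusion. This inclusion fails. Take C = {1}, Y = ∅, T = ∅; then 1 ∈ C but 1 ∉ ((T ∖ Y) ∪ (T ∪ Y)) ∖ (Y ∖ (C ∪ Y)).

Neither inclusion holds.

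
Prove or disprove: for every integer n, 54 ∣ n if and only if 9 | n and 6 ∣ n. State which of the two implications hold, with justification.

(⇒) holds; (⇐) fails.

(⟹) If 54 ∣ n, write n = 54q. Since 54 = 6·9, n = 9·(6q), so 9 ∣ n; and since 54 = 9·6, n = 6·(9q), so 6 ∣ n.

(⟸) This fails: take n = 18. Both 9 ∣ 18 and 6 ∣ 18, yet 18 is not a multiple of 54 (since 18 = 0·54 + 18), so 54 ∤ 18.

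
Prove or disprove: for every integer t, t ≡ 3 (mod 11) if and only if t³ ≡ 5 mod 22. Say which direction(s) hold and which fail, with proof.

(→) This fails: take t = 14. Then 14 ≡ 3 (mod 11), but 14³ = 2744 ≡ 16 (mod 22), not 5.

(←) Conversely, the residues r modulo 22 with r³ ≡ 5 (mod 22) are exactly {3}, and each is ≡ 3 (mod 11).

The forward direction fails; the converse holds.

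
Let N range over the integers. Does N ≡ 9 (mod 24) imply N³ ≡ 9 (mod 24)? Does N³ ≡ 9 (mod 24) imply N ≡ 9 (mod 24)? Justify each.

(←) Suppose N³ ≡ 9 (mod 24). The only residue r in {0, …, 23} with r³ ≡ 9 (mod 24) is r = 9, so N ≡ 9 (mod 24).

(→) Suppose N ≡ 9 (mod 24). Write N = 24j + 9. Then (24j + 9)³ = 13824j³ + 15552j² + 5832j + 729 = 24(576j³ + 648j² + 243j + 30) + 9, so N³ ≡ 9 (mod 24).

Both implications hold.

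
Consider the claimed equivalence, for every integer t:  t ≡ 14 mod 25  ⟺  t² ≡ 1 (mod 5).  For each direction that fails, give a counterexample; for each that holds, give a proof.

(⟹) Suppose t ≡ 14 (mod 25). Then t² ≡ 14² = 196 (mod 25), and since 5 ∣ 25, also t² ≡ 1 (mod 5).

(⟸) This fails: take t = 1. Then 1² = 1 ≡ 1 (mod 5), yet 1 ≡ 1 (mod 25), not 14.

The forward direction holds; the converse fails.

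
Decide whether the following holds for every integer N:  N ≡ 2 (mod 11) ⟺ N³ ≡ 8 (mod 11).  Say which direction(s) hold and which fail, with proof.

Both directions hold.

(→) Suppose N ≡ 2 (mod 11). Write N = 11j + 2. Then (11j + 2)³ = 1331j³ + 726j² + 132j + 8 = 11(121j³ + 66j² + 12j) + 8, so N³ ≡ 8 (mod 11).

(←) Conversely, suppose N³ ≡ 8 (mod 11). The only residue r in {0, …, 10} with r³ ≡ 8 (mod 11) is r = 2, so N ≡ 2 (mod 11).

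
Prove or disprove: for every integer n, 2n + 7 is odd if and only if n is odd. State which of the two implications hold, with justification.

Only the converse holds.

[⇒] This fails: take n = 0. Then 2n + 7 = 7, which is odd, yet n = 0 is even, not odd.

[⇐] Suppose n is odd. Since 2 is even, 2n is even for every n, so 2n + 7 has the same parity as 7, which is odd. Hence 2n + 7 is odd.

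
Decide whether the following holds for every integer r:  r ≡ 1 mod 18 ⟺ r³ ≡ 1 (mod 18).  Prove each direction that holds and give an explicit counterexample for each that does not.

Only the forward implication holds.

(→) Suppose r ≡ 1 mod 18. Write r = 18j + 1. Then (18j + 1)³ = 5832j³ + 972j² + 54j + 1 = 18(324j³ + 54j² + 3j) + 1, so r³ ≡ 1 (mod 18).

(←) This fails: take r = 7. Then 7³ = 343 ≡ 1 (mod 18), yet 7 ≡ 7 (mod 18), not 1.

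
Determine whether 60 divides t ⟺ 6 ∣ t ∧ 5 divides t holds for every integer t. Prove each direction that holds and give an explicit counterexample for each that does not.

Only the forward implication holds.

(←) This fails: take t = 30. Both 6 ∣ 30 and 5 ∣ 30, yet 30 is not a multiple of 60 (since 30 = 0·60 + 30), so 60 ∤ 30.

(→) If 60 ∣ t, write t = 60q. Since 60 = 10·6, t = 6·(10q), so 6 ∣ t; and since 60 = 12·5, t = 5·(12q), so 5 ∣ t.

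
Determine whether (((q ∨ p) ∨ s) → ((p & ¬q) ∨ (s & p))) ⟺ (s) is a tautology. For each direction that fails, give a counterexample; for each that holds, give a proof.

Neither direction holds.

(⇒) This fails. Under p = F, s = F, q = F, the left side is true but the right side is false.

(⇐) This fails. Under p = F, s = T, q = F, the left side is false but the right side is true.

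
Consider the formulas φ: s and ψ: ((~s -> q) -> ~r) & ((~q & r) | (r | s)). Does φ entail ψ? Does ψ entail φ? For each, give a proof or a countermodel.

Forward direction. This fails. Under q = F, s = T, r = T, the left side is true but the right side is false.

Converse. This fails. Under q = F, s = F, r = T, the left side is false but the right side is true.

Neither implication holds.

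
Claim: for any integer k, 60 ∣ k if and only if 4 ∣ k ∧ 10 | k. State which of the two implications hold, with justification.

Only the forward implication holds.

Converse. This fails: take k = 20. Both 4 ∣ 20 and 10 ∣ 20, yet 20 is not a multiple of 60 (since 20 = 0·60 + 20), so 60 ∤ 20.

Forward direction. If 60 ∣ k, write k = 60q. Since 60 = 15·4, k = 4·(15q), so 4 ∣ k; and since 60 = 6·10, k = 10·(6q), so 10 ∣ k.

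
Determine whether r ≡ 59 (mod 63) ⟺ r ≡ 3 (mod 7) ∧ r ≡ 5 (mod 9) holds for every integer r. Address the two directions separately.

The biconditional holds.

[⇒] Suppose r ≡ 59 (mod 63); write r = 63j + 59. Since 7 ∣ 63, reducing mod 7 gives r ≡ 59 ≡ 3 (mod 7); since 9 ∣ 63, reducing mod 9 gives r ≡ 59 ≡ 5 (mod 9).

[⇐] Conversely, if r ≡ 3 (mod 7) and r ≡ 5 (mod 9), then by the Chinese remainder theorem r ≡ 59 (mod 63). This is exactly r ≡ 59 (mod 63).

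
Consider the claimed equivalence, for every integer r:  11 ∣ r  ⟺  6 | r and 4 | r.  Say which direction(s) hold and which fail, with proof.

(→) This fails: take r = 11. Certainly 11 ∣ 11, but 6 ∤ 11.

(←) This fails: take r = 12. Both 6 ∣ 12 and 4 ∣ 12, yet 12 is not a multiple of 11 (since 12 = 1·11 + 1), so 11 ∤ 12.

Neither implication holds.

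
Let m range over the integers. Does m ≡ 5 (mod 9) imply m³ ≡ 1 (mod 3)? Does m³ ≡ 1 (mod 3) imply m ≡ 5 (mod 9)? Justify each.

Both directions fail.

(⟹) This fails: take m = 5. Then 5 ≡ 5 (mod 9), but 5³ = 125 ≡ 2 (mod 3), not 1.

(⟸) This fails: take m = 1. Then 1³ = 1 ≡ 1 (mod 3), yet 1 ≡ 1 (mod 9), not 5.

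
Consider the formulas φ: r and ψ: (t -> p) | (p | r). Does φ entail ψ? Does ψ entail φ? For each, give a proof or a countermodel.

[⇒] Assume the antecedent. If r is true, (t -> p) | (p | r) reduces to true regardless of the other variables. If r is false, the antecedent cannot hold. Either way (t -> p) | (p | r) holds.

[⇐] This fails. Under r = F, p = F, t = F, the left side is false but the right side is true.

The forward direction holds; the converse fails.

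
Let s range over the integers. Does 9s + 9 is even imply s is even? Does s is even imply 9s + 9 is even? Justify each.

Forward direction. This fails: s = 5 gives 9s + 9 = 54, which is even, but 5 is odd, not even.

Converse. This also fails: s = 0 is even, but 9s + 9 = 9 is odd, not even.

(⇒) fails and (⇐) fails.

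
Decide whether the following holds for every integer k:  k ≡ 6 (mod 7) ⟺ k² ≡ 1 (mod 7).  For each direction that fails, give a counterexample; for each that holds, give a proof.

(→) Suppose k ≡ 6 (mod 7). Write k = 7j + 6. Then (7j + 6)² = 49j² + 84j + 36 = 7(7j² + 12j + 5) + 1, so k² ≡ 1 (mod 7).

(←) This fails: take k = 1. Then 1² = 1 ≡ 1 (mod 7), yet 1 ≡ 1 (mod 7), not 6.

Only the forward implication holds.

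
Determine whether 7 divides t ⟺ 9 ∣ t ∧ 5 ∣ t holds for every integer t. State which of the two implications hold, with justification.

Neither implication holds.

(→) This fails: take t = 7. Certainly 7 ∣ 7, but 9 ∤ 7.

(←) This fails: take t = 45. Both 9 ∣ 45 and 5 ∣ 45, yet 45 is not a multiple of 7 (since 45 = 6·7 + 3), so 7 ∤ 45.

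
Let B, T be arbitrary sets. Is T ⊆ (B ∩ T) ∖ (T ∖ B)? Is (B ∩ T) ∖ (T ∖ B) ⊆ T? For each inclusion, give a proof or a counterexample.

(⊆) fails; (⊇) holds.

(⊆) This inclusion fails. Take B = ∅, T = {1}; then 1 ∈ T but 1 ∉ (B ∩ T) ∖ (T ∖ B).

(⊇) Let x ∈ (B ∩ T) ∖ (T ∖ B). Then x ∈ B ∩ T, from which x ∈ T.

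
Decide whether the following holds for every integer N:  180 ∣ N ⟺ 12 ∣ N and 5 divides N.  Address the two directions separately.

Forward direction. If 180 ∣ N, write N = 180q. Since 180 = 15·12, N = 12·(15q), so 12 ∣ N; and since 180 = 36·5, N = 5·(36q), so 5 ∣ N.

Converse. This fails: take N = 60. Both 12 ∣ 60 and 5 ∣ 60, yet 60 is not a multiple of 180 (since 60 = 0·180 + 60), so 180 ∤ 60.

(⇒) holds; (⇐) fails.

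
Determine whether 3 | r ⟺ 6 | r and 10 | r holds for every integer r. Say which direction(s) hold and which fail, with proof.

Converse. Suppose 6 ∣ r and 10 ∣ r. Any common multiple of 6 and 10 is a multiple of their lcm; here lcm(6, 10) = 6·10/gcd(6, 10) = 60/2 = 30, so 30 ∣ r. Since 3 ∣ 30, it follows that 3 ∣ r.

Forward direction. This fails: take r = 3. Certainly 3 ∣ 3, but 6 ∤ 3.

Only the reverse direction holds.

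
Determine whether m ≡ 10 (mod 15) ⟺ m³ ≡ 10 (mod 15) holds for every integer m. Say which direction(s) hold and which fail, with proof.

The biconditional holds.

(⟹) Suppose m ≡ 10 (mod 15). Write m = 15j + 10. Then (15j + 10)³ = 3375j³ + 6750j² + 4500j + 1000 = 15(225j³ + 450j² + 300j + 66) + 10, so m³ ≡ 10 (mod 15).

(⟸) Conversely, suppose m³ ≡ 10 (mod 15). The only residue r in {0, …, 14} with r³ ≡ 10 (mod 15) is r = 10, so m ≡ 10 (mod 15).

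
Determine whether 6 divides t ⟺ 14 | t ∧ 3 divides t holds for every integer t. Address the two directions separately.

(⇒) This fails: take t = 6. Certainly 6 ∣ 6, but 14 ∤ 6.

(⇐) Suppose 14 ∣ t and 3 ∣ t. Any common multiple of 14 and 3 is a multiple of their lcm; here gcd(14, 3) = 1, so lcm(14, 3) = 14·3 = 42, so 42 ∣ t. Since 6 ∣ 42, it follows that 6 ∣ t.

Only the reverse direction holds.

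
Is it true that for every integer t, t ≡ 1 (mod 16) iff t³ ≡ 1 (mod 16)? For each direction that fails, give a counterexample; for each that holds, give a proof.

(→) Suppose t ≡ 1 (mod 16). Write t = 16j + 1. Then (16j + 1)³ = 4096j³ + 768j² + 48j + 1 = 16(256j³ + 48j² + 3j) + 1, so t³ ≡ 1 (mod 16).

(←) Conversely, suppose t³ ≡ 1 (mod 16). The only residue r in {0, …, 15} with r³ ≡ 1 (mod 16) is r = 1, so t ≡ 1 (mod 16).

Both directions hold; the statement is true.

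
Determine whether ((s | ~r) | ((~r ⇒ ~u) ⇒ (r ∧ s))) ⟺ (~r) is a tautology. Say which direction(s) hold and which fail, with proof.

(⇒) This fails. Under u = F, r = T, s = T, the left side is true but the right side is false.

(⇐) Assume the antecedent. If u is true, the antecedent forces (u = T, r = F, s = F) or (u = T, r = F, s = T), and the consequent holds there. If u is false, the antecedent forces (u = F, r = F, s = F) or (u = F, r = F, s = T), and the consequent holds there. Either way the consequent holds.

(⇒) fails; (⇐) holds.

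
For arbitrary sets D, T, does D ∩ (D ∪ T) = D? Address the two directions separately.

(⊆) Let x ∈ D ∩ (D ∪ T). Then either x ∈ D and x ∉ T; or x ∈ D ∩ T. In each case x ∈ D, so D ∩ (D ∪ T) ⊆ D.

(⊇) Let x ∈ D. Then either x ∈ D and x ∉ T; or x ∈ D ∩ T. In each case x ∈ D ∩ (D ∪ T), so D ⊆ D ∩ (D ∪ T).

The two sets are equal.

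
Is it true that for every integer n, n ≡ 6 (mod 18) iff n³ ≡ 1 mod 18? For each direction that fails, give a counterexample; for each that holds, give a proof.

Neither direction holds.

(→) This fails: take n = 6. Then 6 ≡ 6 (mod 18), but 6³ = 216 ≡ 0 (mod 18), not 1.

(←) This fails: take n = 1. Then 1³ = 1 ≡ 1 (mod 18), yet 1 ≡ 1 (mod 18), not 6.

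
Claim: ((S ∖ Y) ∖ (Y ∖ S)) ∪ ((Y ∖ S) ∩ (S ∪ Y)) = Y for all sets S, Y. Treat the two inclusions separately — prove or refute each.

(⟹) This inclusion fails. Take S = {1}, Y = ∅; then 1 ∈ ((S ∖ Y) ∖ (Y ∖ S)) ∪ ((Y ∖ S) ∩ (S ∪ Y)) but 1 ∉ Y.

(⟸) This inclusion fails. Take S = {1}, Y = {1}; then 1 ∈ Y but 1 ∉ ((S ∖ Y) ∖ (Y ∖ S)) ∪ ((Y ∖ S) ∩ (S ∪ Y)).

Both inclusions fail.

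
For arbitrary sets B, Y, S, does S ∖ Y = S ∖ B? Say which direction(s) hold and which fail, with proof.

(⟹) This inclusion fails. Take B = {1}, Y = ∅, S = {1}; then 1 ∈ S ∖ Y but 1 ∉ S ∖ B.

(⟸) This inclusion fails. Take B = ∅, Y = {1}, S = {1}; then 1 ∈ S ∖ B but 1 ∉ S ∖ Y.

Neither inclusion holds.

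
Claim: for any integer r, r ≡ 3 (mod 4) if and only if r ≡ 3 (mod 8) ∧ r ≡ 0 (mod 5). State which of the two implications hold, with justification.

(⇒) This fails: r = 3 gives 3 ≡ 3 (mod 4) but 3 ≡ 3 (mod 5), so the conjunction on the right does not hold.

(⇐) Conversely, if r ≡ 3 (mod 8) and r ≡ 0 (mod 5), then by the Chinese remainder theorem r ≡ 35 (mod 40). Since 35 ≡ 3 (mod 4) and 4 ∣ 40, we get r ≡ 3 (mod 4).

The forward direction fails; the converse holds.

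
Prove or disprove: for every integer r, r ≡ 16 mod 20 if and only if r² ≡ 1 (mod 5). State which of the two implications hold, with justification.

(⟹) Suppose r ≡ 16 (mod 20). Then r² ≡ 16² = 256 (mod 20), and since 5 ∣ 20, also r² ≡ 1 (mod 5).

(⟸) This fails: take r = 1. Then 1² = 1 ≡ 1 (mod 5), yet 1 ≡ 1 (mod 20), not 16.

Only the forward direction holds.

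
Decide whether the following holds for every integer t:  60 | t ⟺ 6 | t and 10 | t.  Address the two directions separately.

Forward direction. If 60 ∣ t, write t = 60q. Since 60 = 10·6, t = 6·(10q), so 6 ∣ t; and since 60 = 6·10, t = 10·(6q), so 10 ∣ t.

Converse. This fails: take t = 30. Both 6 ∣ 30 and 10 ∣ 30, yet 30 is not a multiple of 60 (since 30 = 0·60 + 30), so 60 ∤ 30.

Only the forward implication holds.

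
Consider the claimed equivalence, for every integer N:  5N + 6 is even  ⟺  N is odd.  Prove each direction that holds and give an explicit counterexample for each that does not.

Neither direction holds.

(⟹) This fails: N = 2 gives 5N + 6 = 16, which is even, but 2 is even, not odd.

(⟸) This also fails: N = 5 is odd, but 5N + 6 = 31 is odd, not even.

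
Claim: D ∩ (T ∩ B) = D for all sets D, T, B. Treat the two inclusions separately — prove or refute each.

(⊆) holds; (⊇) fails.

(⟸) This inclusion fails. Take D = {1}, T = ∅, B = ∅; then 1 ∈ D but 1 ∉ D ∩ (T ∩ B).

(⟹) Let x ∈ D ∩ (T ∩ B). Then x ∈ D ∩ T ∩ B, from which x ∈ D.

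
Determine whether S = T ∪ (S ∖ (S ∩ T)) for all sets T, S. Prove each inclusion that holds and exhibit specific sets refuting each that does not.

Only the forward inclusion holds.

(⟹) Let x ∈ S. Then either x ∈ S and x ∉ T; or x ∈ T ∩ S. In each case x ∈ T ∪ (S ∖ (S ∩ T)), so S ⊆ T ∪ (S ∖ (S ∩ T)).

(⟸) This inclusion fails. Take T = {1}, S = ∅; then 1 ∈ T ∪ (S ∖ (S ∩ T)) but 1 ∉ S.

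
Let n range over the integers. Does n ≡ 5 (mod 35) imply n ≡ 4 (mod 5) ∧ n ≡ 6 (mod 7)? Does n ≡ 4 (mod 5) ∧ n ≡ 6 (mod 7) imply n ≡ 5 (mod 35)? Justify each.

Forward direction. This fails: n = 5 gives 5 ≡ 5 (mod 35) but 5 ≡ 0 (mod 5), so the conjunction on the right does not hold.

Converse. This fails: n = 34 satisfies both congruences on the right (34 ≡ 4 mod 5 and 34 ≡ 6 mod 7) yet 34 ≡ 34 (mod 35), not 5.

(⇒) fails and (⇐) fails.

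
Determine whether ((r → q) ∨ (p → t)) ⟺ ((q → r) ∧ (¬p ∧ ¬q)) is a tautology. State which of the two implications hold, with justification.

(⟹) This fails. Under t = F, p = T, r = F, q = F, the left side is true but the right side is false.

(⟸) Assume the antecedent. If t is true, (r → q) ∨ (p → t) reduces to true regardless of the other variables. If t is false, the antecedent forces (t = F, p = F, r = F, q = F) or (t = F, p = F, r = T, q = F), and (r → q) ∨ (p → t) holds there. Either way (r → q) ∨ (p → t) holds.

Not equivalent: only (⇐) holds.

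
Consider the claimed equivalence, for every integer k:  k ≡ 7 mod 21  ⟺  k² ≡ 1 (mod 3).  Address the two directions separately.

(⟹) Suppose k ≡ 7 (mod 21). Then k² ≡ 7² = 49 (mod 21), and since 3 ∣ 21, also k² ≡ 1 (mod 3).

(⟸) This fails: take k = 1. Then 1² = 1 ≡ 1 (mod 3), yet 1 ≡ 1 (mod 21), not 7.

Only the forward implication holds.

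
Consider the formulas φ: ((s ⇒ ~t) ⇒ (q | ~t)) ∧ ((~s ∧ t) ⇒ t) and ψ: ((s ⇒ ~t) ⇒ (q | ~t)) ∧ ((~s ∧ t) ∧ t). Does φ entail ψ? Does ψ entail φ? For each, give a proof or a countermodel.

(←) Assume the antecedent. If t is true, the antecedent forces (t = T, q = T, s = F), and the consequent holds there. If t is false, the antecedent cannot hold. Either way the consequent holds.

(→) This fails. Under t = F, q = F, s = F, the left side is true but the right side is false.

Only the reverse direction holds.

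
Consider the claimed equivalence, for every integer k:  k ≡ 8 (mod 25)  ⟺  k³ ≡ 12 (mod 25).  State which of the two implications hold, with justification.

Converse. Suppose k³ ≡ 12 (mod 25). The only residue r in {0, …, 24} with r³ ≡ 12 (mod 25) is r = 8, so k ≡ 8 (mod 25).

Forward direction. Suppose k ≡ 8 (mod 25). Write k = 25j + 8. Then (25j + 8)³ = 15625j³ + 15000j² + 4800j + 512 = 25(625j³ + 600j² + 192j + 20) + 12, so k³ ≡ 12 (mod 25).

Both directions hold; the statement is true.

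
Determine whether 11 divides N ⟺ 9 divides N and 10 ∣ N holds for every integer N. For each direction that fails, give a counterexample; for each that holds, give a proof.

Neither direction holds.

(→) This fails: take N = 11. Certainly 11 ∣ 11, but 9 ∤ 11.

(←) This fails: take N = 90. Both 9 ∣ 90 and 10 ∣ 90, yet 90 is not a multiple of 11 (since 90 = 8·11 + 2), so 11 ∤ 90.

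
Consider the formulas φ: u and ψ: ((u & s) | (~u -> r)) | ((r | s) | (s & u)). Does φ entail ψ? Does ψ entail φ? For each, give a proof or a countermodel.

Converse. This fails. Under u = F, s = T, r = F, the left side is false but the right side is true.

Forward direction. Assume the antecedent. If u is true, the consequent reduces to true regardless of the other variables. If u is false, the antecedent cannot hold. Either way the consequent holds.

Only the forward direction holds.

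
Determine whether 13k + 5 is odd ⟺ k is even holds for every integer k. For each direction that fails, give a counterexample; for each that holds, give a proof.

(⇒) Suppose 13k + 5 is odd. Since 13 is odd, 13k and k have the same parity, so 13k + 5 ≡ k + 5 (mod 2). As 5 is odd, 13k + 5 is odd exactly when k is even. Thus k is even.

(⇐) Conversely, suppose k is even; write k = 2j. Then 13k + 5 = 13·(2j) + 5 = 2·13j + 5, which is odd.

Both directions hold.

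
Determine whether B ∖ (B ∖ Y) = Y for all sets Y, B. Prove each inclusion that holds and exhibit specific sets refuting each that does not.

Forward inclusion. Let x ∈ B ∖ (B ∖ Y). Then x ∈ Y ∩ B, from which x ∈ Y.

Reverse inclusion. This inclusion fails. Take Y = {1}, B = ∅; then 1 ∈ Y but 1 ∉ B ∖ (B ∖ Y).

The sets are not equal: only the forward inclusion holds.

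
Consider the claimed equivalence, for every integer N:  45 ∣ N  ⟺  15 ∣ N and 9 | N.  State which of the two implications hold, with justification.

(→) If 45 ∣ N, write N = 45q. Since 45 = 3·15, N = 15·(3q), so 15 ∣ N; and since 45 = 5·9, N = 9·(5q), so 9 ∣ N.

(←) Suppose 15 ∣ N and 9 ∣ N. Any common multiple of 15 and 9 is a multiple of their lcm; here lcm(15, 9) = 15·9/gcd(15, 9) = 135/3 = 45, so 45 ∣ N.

Both directions hold.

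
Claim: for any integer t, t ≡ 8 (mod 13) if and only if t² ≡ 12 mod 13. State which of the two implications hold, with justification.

(⇒) Suppose t ≡ 8 (mod 13). Write t = 13j + 8. Then (13j + 8)² = 169j² + 208j + 64 = 13(13j² + 16j + 4) + 12, so t² ≡ 12 (mod 13).

(⇐) This fails: take t = 5. Then 5² = 25 ≡ 12 (mod 13), yet 5 ≡ 5 (mod 13), not 8.

Only the forward direction holds.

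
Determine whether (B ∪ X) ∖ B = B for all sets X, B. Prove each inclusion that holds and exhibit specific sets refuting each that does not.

Both inclusions fail.

(⊆) This inclusion fails. Take X = {1}, B = ∅; then 1 ∈ (B ∪ X) ∖ B but 1 ∉ B.

(⊇) This inclusion fails. Take X = ∅, B = {1}; then 1 ∈ B but 1 ∉ (B ∪ X) ∖ B.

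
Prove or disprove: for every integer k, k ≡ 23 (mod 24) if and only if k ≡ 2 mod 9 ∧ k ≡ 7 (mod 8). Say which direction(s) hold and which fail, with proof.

Only the converse holds.

(⇐) If k ≡ 2 (mod 9) and k ≡ 7 (mod 8), then by the Chinese remainder theorem k ≡ 47 (mod 72). Since 47 ≡ 23 (mod 24) and 24 ∣ 72, we get k ≡ 23 (mod 24).

(⇒) This fails: k = 71 gives 71 ≡ 23 (mod 24) but 71 ≡ 8 (mod 9), so the conjunction on the right does not hold.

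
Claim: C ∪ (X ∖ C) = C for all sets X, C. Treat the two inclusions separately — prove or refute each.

Only the reverse inclusion holds.

(⟹) This inclusion fails. Take X = {1}, C = ∅; then 1 ∈ C ∪ (X ∖ C) but 1 ∉ C.

(⟸) Let x ∈ C. Then either x ∈ C and x ∉ X; or x ∈ X ∩ C. In each case x ∈ C ∪ (X ∖ C), so C ⊆ C ∪ (X ∖ C).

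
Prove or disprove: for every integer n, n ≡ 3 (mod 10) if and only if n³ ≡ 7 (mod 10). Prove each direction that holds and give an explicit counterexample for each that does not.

[⇒] Suppose n ≡ 3 (mod 10). Write n = 10j + 3. Then (10j + 3)³ = 1000j³ + 900j² + 270j + 27 = 10(100j³ + 90j² + 27j + 2) + 7, so n³ ≡ 7 (mod 10).

[⇐] For the converse, argue contrapositively. If n ≢ 3 (mod 10), then n is congruent to one of 0, 1, 2, 4, 5, 6, 7, 8, 9 modulo 10, and these give n³ ≡ 0, 1, 8, 4, 5, 6, 3, 2, 9 respectively — never 7.

Equivalent; both directions hold.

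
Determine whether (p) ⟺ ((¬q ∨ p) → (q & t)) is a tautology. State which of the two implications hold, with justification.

(⟹) This fails. Under p = T, t = F, q = F, the left side is true but the right side is false.

(⟸) This fails. Under p = F, t = F, q = T, the left side is false but the right side is true.

Both directions fail.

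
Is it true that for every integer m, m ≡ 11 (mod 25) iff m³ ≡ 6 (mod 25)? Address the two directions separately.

(⟸) Suppose m³ ≡ 6 (mod 25). The only residue r in {0, …, 24} with r³ ≡ 6 (mod 25) is r = 11, so m ≡ 11 (mod 25).

(⟹) Suppose m ≡ 11 (mod 25). Write m = 25j + 11. Then (25j + 11)³ = 15625j³ + 20625j² + 9075j + 1331 = 25(625j³ + 825j² + 363j + 53) + 6, so m³ ≡ 6 (mod 25).

Both directions hold; the statement is true.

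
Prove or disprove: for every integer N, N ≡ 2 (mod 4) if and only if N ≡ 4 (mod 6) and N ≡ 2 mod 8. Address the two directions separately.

(⇒) fails; (⇐) holds.

[⇒] This fails: N = 2 gives 2 ≡ 2 (mod 4) but 2 ≡ 2 (mod 6), so the conjunction on the right does not hold.

[⇐] Conversely, if N ≡ 4 (mod 6) and N ≡ 2 (mod 8), then by the Chinese remainder theorem N ≡ 10 (mod 24). Since 10 ≡ 2 (mod 4) and 4 ∣ 24, we get N ≡ 2 (mod 4).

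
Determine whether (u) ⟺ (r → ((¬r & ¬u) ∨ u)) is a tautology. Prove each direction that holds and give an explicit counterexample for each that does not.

Only the forward implication holds.

(⟹) Assume the antecedent. If r is true, the antecedent forces (r = T, u = T), and r → ((¬r & ¬u) ∨ u) holds there. If r is false, r → ((¬r & ¬u) ∨ u) reduces to true regardless of the other variables. Either way r → ((¬r & ¬u) ∨ u) holds.

(⟸) This fails. Under r = F, u = F, the left side is false but the right side is true.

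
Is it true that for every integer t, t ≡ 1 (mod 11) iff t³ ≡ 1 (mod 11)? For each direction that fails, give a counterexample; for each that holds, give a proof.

Forward direction. Suppose t ≡ 1 (mod 11). Write t = 11j + 1. Then (11j + 1)³ = 1331j³ + 363j² + 33j + 1 = 11(121j³ + 33j² + 3j) + 1, so t³ ≡ 1 (mod 11).

Converse. Suppose t³ ≡ 1 (mod 11). The only residue r in {0, …, 10} with r³ ≡ 1 (mod 11) is r = 1, so t ≡ 1 (mod 11).

Both implications hold.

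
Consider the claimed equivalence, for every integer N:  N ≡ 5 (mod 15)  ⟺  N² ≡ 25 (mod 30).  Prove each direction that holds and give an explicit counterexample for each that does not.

Neither direction holds.

Forward direction. This fails: take N = 20. Then 20 ≡ 5 (mod 15), but 20² = 400 ≡ 10 (mod 30), not 25.

Converse. This fails: take N = 25. Then 25² = 625 ≡ 25 (mod 30), yet 25 ≡ 10 (mod 15), not 5.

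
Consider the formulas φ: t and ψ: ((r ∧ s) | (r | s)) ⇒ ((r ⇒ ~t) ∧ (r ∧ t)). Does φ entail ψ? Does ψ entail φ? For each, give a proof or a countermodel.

(⟹) This fails. Under s = T, t = T, r = F, the left side is true but the right side is false.

(⟸) This fails. Under s = F, t = F, r = F, the left side is false but the right side is true.

Neither direction holds.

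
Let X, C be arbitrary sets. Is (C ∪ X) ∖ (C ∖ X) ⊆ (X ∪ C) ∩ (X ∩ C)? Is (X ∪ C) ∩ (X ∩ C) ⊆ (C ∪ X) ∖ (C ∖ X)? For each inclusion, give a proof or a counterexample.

The sets are not equal: only the reverse inclusion holds.

Forward inclusion. This inclusion fails. Take X = {1}, C = ∅; then 1 ∈ (C ∪ X) ∖ (C ∖ X) but 1 ∉ (X ∪ C) ∩ (X ∩ C).

Reverse inclusion. Let x ∈ (X ∪ C) ∩ (X ∩ C). Then x ∈ X ∩ C, from which x ∈ (C ∪ X) ∖ (C ∖ X).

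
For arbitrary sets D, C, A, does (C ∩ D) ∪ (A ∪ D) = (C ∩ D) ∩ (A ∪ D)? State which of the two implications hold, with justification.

The sets are not equal: only the reverse inclusion holds.

(⊆) This inclusion fails. Take D = {1}, C = ∅, A = ∅; then 1 ∈ (C ∩ D) ∪ (A ∪ D) but 1 ∉ (C ∩ D) ∩ (A ∪ D).

(⊇) Let x ∈ (C ∩ D) ∩ (A ∪ D). Then either x ∈ D ∩ C and x ∉ A; or x ∈ D ∩ C ∩ A. In each case x ∈ (C ∩ D) ∪ (A ∪ D), so (C ∩ D) ∩ (A ∪ D) ⊆ (C ∩ D) ∪ (A ∪ D).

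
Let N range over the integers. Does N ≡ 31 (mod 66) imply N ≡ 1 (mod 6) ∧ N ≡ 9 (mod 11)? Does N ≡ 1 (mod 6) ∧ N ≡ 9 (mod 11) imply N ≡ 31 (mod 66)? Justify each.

The biconditional holds.

[⇐] If N ≡ 1 (mod 6) and N ≡ 9 (mod 11), then by the Chinese remainder theorem N ≡ 31 (mod 66). This is exactly N ≡ 31 (mod 66).

[⇒] Suppose N ≡ 31 (mod 66); write N = 66j + 31. Since 6 ∣ 66, reducing mod 6 gives N ≡ 31 ≡ 1 (mod 6); since 11 ∣ 66, reducing mod 11 gives N ≡ 31 ≡ 9 (mod 11).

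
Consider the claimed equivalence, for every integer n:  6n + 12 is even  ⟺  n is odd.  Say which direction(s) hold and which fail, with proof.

(⇒) This fails: take n = 4. Then 6n + 12 = 36, which is even, yet n = 4 is even, not odd.

(⇐) Suppose n is odd. Since 6 is even, 6n is even for every n, so 6n + 12 has the same parity as 12, which is even. Hence 6n + 12 is even.

Only the reverse direction holds.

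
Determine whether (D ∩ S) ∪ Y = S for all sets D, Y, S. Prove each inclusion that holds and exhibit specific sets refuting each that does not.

(⊆) This inclusion fails. Take D = ∅, Y = {1}, S = ∅; then 1 ∈ (D ∩ S) ∪ Y but 1 ∉ S.

(⊇) This inclusion fails. Take D = ∅, Y = ∅, S = {1}; then 1 ∈ S but 1 ∉ (D ∩ S) ∪ Y.

Both inclusions fail.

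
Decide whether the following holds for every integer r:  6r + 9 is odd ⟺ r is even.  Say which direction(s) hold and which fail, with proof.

[⇒] This fails: take r = 1. Then 6r + 9 = 15, which is odd, yet r = 1 is odd, not even.

[⇐] Suppose r is even. Since 6 is even, 6r is even for every r, so 6r + 9 has the same parity as 9, which is odd. Hence 6r + 9 is odd.

Only the converse holds.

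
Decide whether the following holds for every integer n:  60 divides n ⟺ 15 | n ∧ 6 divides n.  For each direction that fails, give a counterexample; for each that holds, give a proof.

Only the forward direction holds.

(⟹) If 60 ∣ n, write n = 60q. Since 60 = 4·15, n = 15·(4q), so 15 ∣ n; and since 60 = 10·6, n = 6·(10q), so 6 ∣ n.

(⟸) This fails: take n = 30. Both 15 ∣ 30 and 6 ∣ 30, yet 30 is not a multiple of 60 (since 30 = 0·60 + 30), so 60 ∤ 30.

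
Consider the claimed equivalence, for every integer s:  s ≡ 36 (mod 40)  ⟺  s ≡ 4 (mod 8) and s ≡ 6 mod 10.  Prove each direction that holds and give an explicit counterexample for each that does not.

Equivalent; both directions hold.

(⟹) Suppose s ≡ 36 (mod 40); write s = 40j + 36. Since 8 ∣ 40, reducing mod 8 gives s ≡ 36 ≡ 4 (mod 8); since 10 ∣ 40, reducing mod 10 gives s ≡ 36 ≡ 6 (mod 10).

(⟸) Conversely, if s ≡ 4 (mod 8) and s ≡ 6 (mod 10), then by the Chinese remainder theorem s ≡ 36 (mod 40). This is exactly s ≡ 36 (mod 40).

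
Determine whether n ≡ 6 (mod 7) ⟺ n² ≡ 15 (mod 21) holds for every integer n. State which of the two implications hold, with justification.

Neither implication holds.

(⟹) This fails: take n = 13. Then 13 ≡ 6 (mod 7), but 13² = 169 ≡ 1 (mod 21), not 15.

(⟸) This fails: take n = 15. Then 15² = 225 ≡ 15 (mod 21), yet 15 ≡ 1 (mod 7), not 6.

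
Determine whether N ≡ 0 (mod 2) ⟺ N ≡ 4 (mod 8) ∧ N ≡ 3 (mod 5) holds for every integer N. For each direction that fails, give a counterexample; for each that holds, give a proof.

Only the converse holds.

(⇐) If N ≡ 4 (mod 8) and N ≡ 3 (mod 5), then by the Chinese remainder theorem N ≡ 28 (mod 40). Since 28 ≡ 0 (mod 2) and 2 ∣ 40, we get N ≡ 0 (mod 2).

(⇒) This fails: N = 0 gives 0 ≡ 0 (mod 2) but 0 ≡ 0 (mod 8), so the conjunction on the right does not hold.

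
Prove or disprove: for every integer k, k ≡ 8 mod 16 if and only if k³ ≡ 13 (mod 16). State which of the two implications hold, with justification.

Neither implication holds.

[⇒] This fails: take k = 8. Then 8 ≡ 8 (mod 16), but 8³ = 512 ≡ 0 (mod 16), not 13.

[⇐] This fails: take k = 5. Then 5³ = 125 ≡ 13 (mod 16), yet 5 ≡ 5 (mod 16), not 8.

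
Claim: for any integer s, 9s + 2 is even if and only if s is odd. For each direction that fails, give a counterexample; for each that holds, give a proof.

Both directions fail.

Forward direction. This fails: s = 0 gives 9s + 2 = 2, which is even, but 0 is even, not odd.

Converse. This also fails: s = 5 is odd, but 9s + 2 = 47 is odd, not even.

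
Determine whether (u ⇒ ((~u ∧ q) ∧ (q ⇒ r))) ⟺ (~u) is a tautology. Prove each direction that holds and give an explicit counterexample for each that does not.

[⇐] Assume the antecedent. If r is true, the antecedent forces (r = T, u = F, q = F) or (r = T, u = F, q = T), and u ⇒ ((~u ∧ q) ∧ (q ⇒ r)) holds there. If r is false, the antecedent forces (r = F, u = F, q = F) or (r = F, u = F, q = T), and u ⇒ ((~u ∧ q) ∧ (q ⇒ r)) holds there. Either way u ⇒ ((~u ∧ q) ∧ (q ⇒ r)) holds.

[⇒] Assume the antecedent. If r is true, the antecedent forces (r = T, u = F, q = F) or (r = T, u = F, q = T), and ~u holds there. If r is false, the antecedent forces (r = F, u = F, q = F) or (r = F, u = F, q = T), and ~u holds there. Either way ~u holds.

Both directions hold; the statement is true.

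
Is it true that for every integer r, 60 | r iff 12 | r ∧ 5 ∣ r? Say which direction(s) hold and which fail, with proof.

Both implications hold.

(→) If 60 ∣ r, write r = 60q. Since 60 = 5·12, r = 12·(5q), so 12 ∣ r; and since 60 = 12·5, r = 5·(12q), so 5 ∣ r.

(←) Suppose 12 ∣ r and 5 ∣ r. Any common multiple of 12 and 5 is a multiple of their lcm; here gcd(12, 5) = 1, so lcm(12, 5) = 12·5 = 60, so 60 ∣ r.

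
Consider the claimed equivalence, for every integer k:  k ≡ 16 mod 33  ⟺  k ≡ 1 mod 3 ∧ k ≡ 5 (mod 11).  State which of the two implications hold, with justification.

Both implications hold.

(⟸) If k ≡ 1 (mod 3) and k ≡ 5 (mod 11), then by the Chinese remainder theorem k ≡ 16 (mod 33). This is exactly k ≡ 16 (mod 33).

(⟹) Suppose k ≡ 16 (mod 33); write k = 33j + 16. Since 3 ∣ 33, reducing mod 3 gives k ≡ 16 ≡ 1 (mod 3); since 11 ∣ 33, reducing mod 11 gives k ≡ 16 ≡ 5 (mod 11).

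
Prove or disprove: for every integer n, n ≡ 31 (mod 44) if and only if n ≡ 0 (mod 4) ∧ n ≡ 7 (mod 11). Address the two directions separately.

(→) This fails: n = 31 gives 31 ≡ 31 (mod 44) but 31 ≡ 3 (mod 4), so the conjunction on the right does not hold.

(←) This fails: n = 40 satisfies both congruences on the right (40 ≡ 0 mod 4 and 40 ≡ 7 mod 11) yet 40 ≡ 40 (mod 44), not 31.

Neither implication holds.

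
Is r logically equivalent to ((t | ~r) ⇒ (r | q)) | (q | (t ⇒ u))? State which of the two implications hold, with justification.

Only the forward implication holds.

(⇒) Assume the antecedent. If r is true, the consequent reduces to true regardless of the other variables. If r is false, the antecedent cannot hold. Either way the consequent holds.

(⇐) This fails. Under q = F, r = F, u = F, t = F, the left side is false but the right side is true.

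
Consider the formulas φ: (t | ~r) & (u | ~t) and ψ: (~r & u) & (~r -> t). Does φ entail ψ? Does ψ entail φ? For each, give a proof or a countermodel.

The forward direction fails; the converse holds.

Forward direction. This fails. Under t = F, u = F, r = F, the left side is true but the right side is false.

Converse. Assume the antecedent. If t is true, the antecedent forces (t = T, u = T, r = F), and (t | ~r) & (u | ~t) holds there. If t is false, the antecedent cannot hold. Either way (t | ~r) & (u | ~t) holds.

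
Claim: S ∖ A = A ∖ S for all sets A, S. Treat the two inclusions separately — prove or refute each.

Neither inclusion holds.

(⊆) This inclusion fails. Take A = ∅, S = {1}; then 1 ∈ S ∖ A but 1 ∉ A ∖ S.

(⊇) This inclusion fails. Take A = {1}, S = ∅; then 1 ∈ A ∖ S but 1 ∉ S ∖ A.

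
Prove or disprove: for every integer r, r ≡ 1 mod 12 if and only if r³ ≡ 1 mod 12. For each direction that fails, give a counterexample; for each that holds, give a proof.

Equivalent; both directions hold.

[⇒] Suppose r ≡ 1 mod 12. Write r = 12j + 1. Then (12j + 1)³ = 1728j³ + 432j² + 36j + 1 = 12(144j³ + 36j² + 3j) + 1, so r³ ≡ 1 (mod 12).

[⇐] For the converse, argue contrapositively. If r ≢ 1 (mod 12), then r is congruent to one of 0, 2, 3, 4, 5, 6, 7, 8, 9, 10, 11 modulo 12, and these give r³ ≡ 0, 8, 3, 4, 5, 0, 7, 8, 9, 4, 11 respectively — never 1.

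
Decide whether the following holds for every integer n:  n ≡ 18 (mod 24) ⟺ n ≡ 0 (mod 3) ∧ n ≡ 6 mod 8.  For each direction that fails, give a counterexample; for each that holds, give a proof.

[⇒] This fails: n = 18 gives 18 ≡ 18 (mod 24) but 18 ≡ 2 (mod 8), so the conjunction on the right does not hold.

[⇐] This fails: n = 6 satisfies both congruences on the right (6 ≡ 0 mod 3 and 6 ≡ 6 mod 8) yet 6 ≡ 6 (mod 24), not 18.

Neither direction holds.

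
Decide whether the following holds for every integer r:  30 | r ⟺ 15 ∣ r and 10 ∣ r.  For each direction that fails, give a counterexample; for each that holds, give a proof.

Both directions hold.

(⇒) If 30 ∣ r, write r = 30q. Since 30 = 2·15, r = 15·(2q), so 15 ∣ r; and since 30 = 3·10, r = 10·(3q), so 10 ∣ r.

(⇐) Suppose 15 ∣ r and 10 ∣ r. Any common multiple of 15 and 10 is a multiple of their lcm; here lcm(15, 10) = 15·10/gcd(15, 10) = 150/5 = 30, so 30 ∣ r.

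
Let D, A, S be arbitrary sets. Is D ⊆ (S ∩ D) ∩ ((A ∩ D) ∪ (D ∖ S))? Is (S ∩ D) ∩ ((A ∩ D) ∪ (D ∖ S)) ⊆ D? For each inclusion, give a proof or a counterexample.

(⊆) This inclusion fails. Take D = {1}, A = ∅, S = ∅; then 1 ∈ D but 1 ∉ (S ∩ D) ∩ ((A ∩ D) ∪ (D ∖ S)).

(⊇) Let x ∈ (S ∩ D) ∩ ((A ∩ D) ∪ (D ∖ S)). Then x ∈ D ∩ A ∩ S, from which x ∈ D.

The sets are not equal: only the reverse inclusion holds.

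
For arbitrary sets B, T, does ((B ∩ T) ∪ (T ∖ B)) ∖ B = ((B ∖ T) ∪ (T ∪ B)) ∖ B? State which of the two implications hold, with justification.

Forward inclusion. Let x ∈ ((B ∩ T) ∪ (T ∖ B)) ∖ B. Then x ∈ T and x ∉ B, from which x ∈ ((B ∖ T) ∪ (T ∪ B)) ∖ B.

Reverse inclusion. Let x ∈ ((B ∖ T) ∪ (T ∪ B)) ∖ B. Then x ∈ T and x ∉ B, from which x ∈ ((B ∩ T) ∪ (T ∖ B)) ∖ B.

The two sets are equal.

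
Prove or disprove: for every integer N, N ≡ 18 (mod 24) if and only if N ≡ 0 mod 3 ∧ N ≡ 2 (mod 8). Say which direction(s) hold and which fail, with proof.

Both implications hold.

(⟹) Suppose N ≡ 18 (mod 24); write N = 24j + 18. Since 3 ∣ 24, reducing mod 3 gives N ≡ 18 ≡ 0 (mod 3); since 8 ∣ 24, reducing mod 8 gives N ≡ 18 ≡ 2 (mod 8).

(⟸) Conversely, if N ≡ 0 (mod 3) and N ≡ 2 (mod 8), then by the Chinese remainder theorem N ≡ 18 (mod 24). This is exactly N ≡ 18 (mod 24).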